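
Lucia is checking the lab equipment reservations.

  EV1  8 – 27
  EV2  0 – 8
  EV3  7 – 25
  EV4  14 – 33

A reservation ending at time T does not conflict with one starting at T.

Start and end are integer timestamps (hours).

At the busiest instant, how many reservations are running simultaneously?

Sweep the timeline, counting +1 at each start and −1 at each end (ends before starts at a tie):
0 start EV2 → 1
7 start EV3 → 2
8 end EV2 → 1
8 start EV1 → 2
14 start EV4 → 3
25 end EV3 → 2
27 end EV1 → 1
33 end EV4 → 0
Peak is 3, at 14 (EV1, EV3, EV4).

3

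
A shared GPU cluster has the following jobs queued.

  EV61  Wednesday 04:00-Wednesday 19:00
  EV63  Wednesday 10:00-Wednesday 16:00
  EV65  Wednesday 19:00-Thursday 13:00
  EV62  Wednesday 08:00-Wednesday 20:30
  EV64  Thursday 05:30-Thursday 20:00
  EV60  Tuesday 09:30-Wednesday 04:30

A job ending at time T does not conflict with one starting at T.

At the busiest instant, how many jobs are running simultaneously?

Walk through starts and ends in time order (an end at T is processed before a start at T):
Tuesday 09:30 start EV60 → 1
Wednesday 04:00 start EV61 → 2
Wednesday 04:30 end EV60 → 1
Wednesday 08:00 start EV62 → 2
Wednesday 10:00 start EV63 → 3
Wednesday 16:00 end EV63 → 2
Wednesday 19:00 end EV61 → 1
Wednesday 19:00 start EV65 → 2
Wednesday 20:30 end EV62 → 1
Thursday 05:30 start EV64 → 2
Thursday 13:00 end EV65 → 1
Thursday 20:00 end EV64 → 0
Peak is 3, at Wednesday 10:00 (EV61, EV62, EV63).

3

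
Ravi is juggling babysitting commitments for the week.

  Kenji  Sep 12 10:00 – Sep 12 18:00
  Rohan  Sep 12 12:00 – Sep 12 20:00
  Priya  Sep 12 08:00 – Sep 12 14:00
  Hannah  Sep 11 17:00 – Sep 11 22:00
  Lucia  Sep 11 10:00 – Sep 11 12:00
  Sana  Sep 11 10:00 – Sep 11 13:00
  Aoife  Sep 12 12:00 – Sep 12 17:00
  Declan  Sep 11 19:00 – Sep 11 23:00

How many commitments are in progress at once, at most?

Walk through starts and ends in time order (an end at T is processed before a start at T):
Sep 11 10:00 start Lucia → 1
Sep 11 10:00 start Sana → 2
Sep 11 12:00 end Lucia → 1
Sep 11 13:00 end Sana → 0
Sep 11 17:00 start Hannah → 1
Sep 11 19:00 start Declan → 2
Sep 11 22:00 end Hannah → 1
Sep 11 23:00 end Declan → 0
Sep 12 08:00 start Priya → 1
Sep 12 10:00 start Kenji → 2
Sep 12 12:00 start Aoife → 3
Sep 12 12:00 start Rohan → 4
Sep 12 14:00 end Priya → 3
Sep 12 17:00 end Aoife → 2
Sep 12 18:00 end Kenji → 1
Sep 12 20:00 end Rohan → 0
Peak is 4, at Sep 12 12:00 (Aoife, Kenji, Priya, Rohan).

4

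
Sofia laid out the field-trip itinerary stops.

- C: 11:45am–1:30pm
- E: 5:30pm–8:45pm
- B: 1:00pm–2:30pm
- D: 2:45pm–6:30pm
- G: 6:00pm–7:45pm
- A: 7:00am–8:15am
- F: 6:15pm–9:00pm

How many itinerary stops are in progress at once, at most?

4

Sort all start/end points and keep a running count:
7:00am start A → 1
8:15am end A → 0
11:45am start C → 1
1:00pm start B → 2
1:30pm end C → 1
2:30pm end B → 0
2:45pm start D → 1
5:30pm start E → 2
6:00pm start G → 3
6:15pm start F → 4
6:30pm end D → 3
7:45pm end G → 2
8:45pm end E → 1
9:00pm end F → 0
Peak is 4, at 6:15pm (D, E, F, G).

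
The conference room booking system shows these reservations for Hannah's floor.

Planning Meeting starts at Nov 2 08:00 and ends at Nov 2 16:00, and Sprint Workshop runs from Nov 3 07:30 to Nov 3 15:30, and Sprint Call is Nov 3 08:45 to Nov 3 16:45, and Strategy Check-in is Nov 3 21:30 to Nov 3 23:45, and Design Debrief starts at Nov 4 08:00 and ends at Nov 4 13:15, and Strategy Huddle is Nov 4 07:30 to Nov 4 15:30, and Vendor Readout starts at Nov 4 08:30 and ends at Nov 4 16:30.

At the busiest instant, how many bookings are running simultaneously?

3

Sort all start/end points and keep a running count:
Nov 2 08:00 start Planning Meeting → 1
Nov 2 16:00 end Planning Meeting → 0
Nov 3 07:30 start Sprint Workshop → 1
Nov 3 08:45 start Sprint Call → 2
Nov 3 15:30 end Sprint Workshop → 1
Nov 3 16:45 end Sprint Call → 0
Nov 3 21:30 start Strategy Check-in → 1
Nov 3 23:45 end Strategy Check-in → 0
Nov 4 07:30 start Strategy Huddle → 1
Nov 4 08:00 start Design Debrief → 2
Nov 4 08:30 start Vendor Readout → 3
Nov 4 13:15 end Design Debrief → 2
Nov 4 15:30 end Strategy Huddle → 1
Nov 4 16:30 end Vendor Readout → 0
Peak is 3, at Nov 4 08:30 (Design Debrief, Strategy Huddle, Vendor Readout).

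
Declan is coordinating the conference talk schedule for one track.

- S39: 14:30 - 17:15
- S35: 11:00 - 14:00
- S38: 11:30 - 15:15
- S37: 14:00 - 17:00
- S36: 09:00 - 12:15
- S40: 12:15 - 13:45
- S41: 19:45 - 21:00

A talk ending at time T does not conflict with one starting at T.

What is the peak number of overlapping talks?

3

Sort all start/end points and keep a running count:
09:00 start S36 → 1
11:00 start S35 → 2
11:30 start S38 → 3
12:15 end S36 → 2
12:15 start S40 → 3
13:45 end S40 → 2
14:00 end S35 → 1
14:00 start S37 → 2
14:30 start S39 → 3
15:15 end S38 → 2
17:00 end S37 → 1
17:15 end S39 → 0
19:45 start S41 → 1
21:00 end S41 → 0
Peak is 3, at 11:30 (S35, S36, S38).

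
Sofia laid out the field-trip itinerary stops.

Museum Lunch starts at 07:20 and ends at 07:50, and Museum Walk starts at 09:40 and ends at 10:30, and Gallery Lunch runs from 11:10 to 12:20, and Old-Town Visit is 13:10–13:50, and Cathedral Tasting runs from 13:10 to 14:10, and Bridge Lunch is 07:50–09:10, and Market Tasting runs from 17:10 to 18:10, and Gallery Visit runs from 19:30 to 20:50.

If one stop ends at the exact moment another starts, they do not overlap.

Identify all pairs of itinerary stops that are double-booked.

Cathedral Tasting & Old-Town Visit

Sorted by start: Museum Lunch, Bridge Lunch, Museum Walk, Gallery Lunch, Old-Town Visit, Cathedral Tasting, Market Tasting, Gallery Visit.
Bridge Lunch starts exactly when Museum Lunch ends (back-to-back, no overlap), so nothing later overlaps Museum Lunch either.
Museum Walk starts after Bridge Lunch ends, so nothing later overlaps Bridge Lunch either.
Gallery Lunch starts after Museum Walk ends, so nothing later overlaps Museum Walk either.
Old-Town Visit starts after Gallery Lunch ends, so nothing later overlaps Gallery Lunch either.
Cathedral Tasting starts before Old-Town Visit ends → Old-Town Visit and Cathedral Tasting overlap.
Market Tasting starts after Old-Town Visit ends, so nothing later overlaps Old-Town Visit either.
Market Tasting starts after Cathedral Tasting ends, so nothing later overlaps Cathedral Tasting either.
Gallery Visit starts after Market Tasting ends.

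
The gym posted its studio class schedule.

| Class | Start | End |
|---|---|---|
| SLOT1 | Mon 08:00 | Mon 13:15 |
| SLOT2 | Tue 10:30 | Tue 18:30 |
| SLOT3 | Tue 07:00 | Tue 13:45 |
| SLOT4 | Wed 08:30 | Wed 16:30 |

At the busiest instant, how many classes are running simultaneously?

Sort all start/end points and keep a running count:
Mon 08:00 start SLOT1 → 1
Mon 13:15 end SLOT1 → 0
Tue 07:00 start SLOT3 → 1
Tue 10:30 start SLOT2 → 2
Tue 13:45 end SLOT3 → 1
Tue 18:30 end SLOT2 → 0
Wed 08:30 start SLOT4 → 1
Wed 16:30 end SLOT4 → 0
Peak is 2, at Tue 10:30 (SLOT2, SLOT3).

2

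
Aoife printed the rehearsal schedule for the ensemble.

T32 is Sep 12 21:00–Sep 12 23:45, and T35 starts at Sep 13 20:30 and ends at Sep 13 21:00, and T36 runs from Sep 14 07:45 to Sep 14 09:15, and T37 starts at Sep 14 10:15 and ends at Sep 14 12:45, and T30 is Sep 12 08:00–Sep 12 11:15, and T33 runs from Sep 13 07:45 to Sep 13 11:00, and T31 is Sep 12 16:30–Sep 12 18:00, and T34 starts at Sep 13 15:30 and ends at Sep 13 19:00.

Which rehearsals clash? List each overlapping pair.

no overlapping pairs

Sorted by start: T30, T31, T32, T33, T34, T35, T36, T37.
T31 starts after T30 ends — done with T30.
T32 starts after T31 ends — done with T31.
T33 starts after T32 ends — done with T32.
T34 starts after T33 ends — done with T33.
T35 starts after T34 ends — done with T34.
T36 starts after T35 ends — done with T35.
T37 starts after T36 ends.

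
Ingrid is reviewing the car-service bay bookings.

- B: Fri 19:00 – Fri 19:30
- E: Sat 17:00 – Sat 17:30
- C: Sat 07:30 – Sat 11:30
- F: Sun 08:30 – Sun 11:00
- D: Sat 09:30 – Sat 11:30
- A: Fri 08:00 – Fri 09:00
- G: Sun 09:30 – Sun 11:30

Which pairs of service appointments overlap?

Check each pair: they overlap iff neither finishes before the other starts.
Sorted by start: A, B, C, D, E, F, G.
B starts after A ends; A is clear from here.
C starts after B ends; B is clear from here.
D starts before C ends → C and D overlap.
E starts after C ends; C is clear from here.
E starts after D ends; D is clear from here.
F starts after E ends; E is clear from here.
G starts before F ends → F and G overlap.

C & D, F & G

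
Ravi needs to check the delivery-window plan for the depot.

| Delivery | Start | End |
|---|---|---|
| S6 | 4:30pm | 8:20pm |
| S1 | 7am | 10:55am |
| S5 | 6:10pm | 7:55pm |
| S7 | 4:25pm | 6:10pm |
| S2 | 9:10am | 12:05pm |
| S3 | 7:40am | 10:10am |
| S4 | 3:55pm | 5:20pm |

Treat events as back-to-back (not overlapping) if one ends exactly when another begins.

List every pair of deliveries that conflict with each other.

Check each pair: they overlap iff neither finishes before the other starts.
Sorted by start: S1, S3, S2, S4, S7, S6, S5.
S3 starts before S1 ends → S1 and S3 overlap.
S2 starts before S1 ends → S1 and S2 overlap.
S4 starts after S1 ends, so nothing later overlaps S1 either.
S2 starts before S3 ends → S3 and S2 overlap.
S4 starts after S3 ends, so nothing later overlaps S3 either.
S4 starts after S2 ends, so nothing later overlaps S2 either.
S7 starts before S4 ends → S4 and S7 overlap.
S6 starts before S4 ends → S4 and S6 overlap.
S5 starts after S4 ends.
S6 starts before S7 ends → S7 and S6 overlap.
S5 starts exactly when S7 ends (back-to-back, no overlap).
S5 starts before S6 ends → S6 and S5 overlap.

S1 & S2, S1 & S3, S2 & S3, S4 & S6, S4 & S7, S5 & S6, S6 & S7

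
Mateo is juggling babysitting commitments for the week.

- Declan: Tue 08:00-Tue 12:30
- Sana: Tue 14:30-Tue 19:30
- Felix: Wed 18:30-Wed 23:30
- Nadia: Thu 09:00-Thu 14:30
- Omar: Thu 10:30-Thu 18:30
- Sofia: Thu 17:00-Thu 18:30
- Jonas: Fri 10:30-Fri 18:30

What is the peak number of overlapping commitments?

2

Walk through starts and ends in time order (an end at T is processed before a start at T):
Tue 08:00 start Declan → 1
Tue 12:30 end Declan → 0
Tue 14:30 start Sana → 1
Tue 19:30 end Sana → 0
Wed 18:30 start Felix → 1
Wed 23:30 end Felix → 0
Thu 09:00 start Nadia → 1
Thu 10:30 start Omar → 2
Thu 14:30 end Nadia → 1
Thu 17:00 start Sofia → 2
Thu 18:30 end Omar → 1
Thu 18:30 end Sofia → 0
Fri 10:30 start Jonas → 1
Fri 18:30 end Jonas → 0
Peak is 2, at Thu 10:30 (Nadia, Omar).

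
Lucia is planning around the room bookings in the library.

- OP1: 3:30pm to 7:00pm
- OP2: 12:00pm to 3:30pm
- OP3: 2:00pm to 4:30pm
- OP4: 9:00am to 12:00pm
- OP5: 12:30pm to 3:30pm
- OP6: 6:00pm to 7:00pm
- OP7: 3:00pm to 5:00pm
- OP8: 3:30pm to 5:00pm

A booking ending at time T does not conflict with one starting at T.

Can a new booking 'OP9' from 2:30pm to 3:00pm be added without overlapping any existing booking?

OP4: ends 12:00pm at or before OP9 starts 2:30pm → clear.
OP2: starts 12:00pm before OP9 ends 3:00pm, and ends 3:30pm after OP9 starts 2:30pm → overlap.
OP5: starts 12:30pm before OP9 ends 3:00pm, and ends 3:30pm after OP9 starts 2:30pm → overlap.
OP3: starts 2:00pm before OP9 ends 3:00pm, and ends 4:30pm after OP9 starts 2:30pm → overlap.
OP7: starts 3:00pm at or after OP9 ends 3:00pm → clear.
OP1: starts 3:30pm at or after OP9 ends 3:00pm → clear.
OP8: starts 3:30pm at or after OP9 ends 3:00pm → clear.
OP6: starts 6:00pm at or after OP9 ends 3:00pm → clear.
OP9 overlaps OP2, OP3, OP5.

No — it overlaps OP2, OP3, OP5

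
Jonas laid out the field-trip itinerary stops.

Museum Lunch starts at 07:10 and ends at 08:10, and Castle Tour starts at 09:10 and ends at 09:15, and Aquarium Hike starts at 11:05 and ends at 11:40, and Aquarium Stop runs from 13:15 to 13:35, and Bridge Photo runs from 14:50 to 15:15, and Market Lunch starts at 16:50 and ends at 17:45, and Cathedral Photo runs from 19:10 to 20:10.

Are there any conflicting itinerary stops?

No

Check each pair: they overlap iff neither finishes before the other starts.
Sorted by start: Museum Lunch, Castle Tour, Aquarium Hike, Aquarium Stop, Bridge Photo, Market Lunch, Cathedral Photo.
Castle Tour starts after Museum Lunch ends; Museum Lunch is clear from here.
Aquarium Hike starts after Castle Tour ends; Castle Tour is clear from here.
Aquarium Stop starts after Aquarium Hike ends; Aquarium Hike is clear from here.
Bridge Photo starts after Aquarium Stop ends; Aquarium Stop is clear from here.
Market Lunch starts after Bridge Photo ends; Bridge Photo is clear from here.
Cathedral Photo starts after Market Lunch ends.
Every pair is clear; the schedule has no overlaps.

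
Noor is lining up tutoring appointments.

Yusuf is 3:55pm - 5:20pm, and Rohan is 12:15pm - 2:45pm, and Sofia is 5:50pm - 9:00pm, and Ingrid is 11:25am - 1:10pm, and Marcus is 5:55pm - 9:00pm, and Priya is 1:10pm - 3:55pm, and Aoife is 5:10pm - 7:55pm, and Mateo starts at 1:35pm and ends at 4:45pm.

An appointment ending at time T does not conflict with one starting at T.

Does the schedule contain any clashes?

Yes

Sorted by start: Ingrid, Rohan, Priya, Mateo, Yusuf, Aoife, Sofia, Marcus.
Rohan starts before Ingrid ends → Ingrid and Rohan overlap.
That's a conflict, so the schedule is not conflict-free.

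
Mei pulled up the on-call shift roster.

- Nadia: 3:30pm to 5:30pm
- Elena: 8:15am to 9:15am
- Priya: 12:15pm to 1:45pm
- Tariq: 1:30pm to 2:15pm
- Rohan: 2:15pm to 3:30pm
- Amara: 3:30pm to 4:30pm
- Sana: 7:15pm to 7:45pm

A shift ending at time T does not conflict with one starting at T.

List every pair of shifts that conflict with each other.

Sorted by start: Elena, Priya, Tariq, Rohan, Nadia, Amara, Sana.
Priya starts after Elena ends, so Elena has no further overlaps.
Tariq starts before Priya ends → Priya and Tariq overlap.
Rohan starts after Priya ends, so Priya has no further overlaps.
Rohan starts exactly when Tariq ends (back-to-back, no overlap), so Tariq has no further overlaps.
Nadia starts exactly when Rohan ends (back-to-back, no overlap), so Rohan has no further overlaps.
Amara starts before Nadia ends → Nadia and Amara overlap.
Sana starts after Nadia ends.
Sana starts after Amara ends.

Amara & Nadia, Priya & Tariq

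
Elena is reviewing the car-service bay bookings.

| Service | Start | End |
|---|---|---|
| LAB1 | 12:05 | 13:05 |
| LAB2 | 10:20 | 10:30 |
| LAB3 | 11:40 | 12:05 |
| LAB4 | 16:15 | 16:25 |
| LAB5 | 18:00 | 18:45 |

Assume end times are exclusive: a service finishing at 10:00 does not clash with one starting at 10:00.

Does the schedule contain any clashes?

No

Sorted by start: LAB2, LAB3, LAB1, LAB4, LAB5.
LAB3 starts after LAB2 ends — done with LAB2.
LAB1 starts exactly when LAB3 ends (back-to-back, no overlap) — done with LAB3.
LAB4 starts after LAB1 ends — done with LAB1.
LAB5 starts after LAB4 ends.
Every pair is clear; the schedule has no overlaps.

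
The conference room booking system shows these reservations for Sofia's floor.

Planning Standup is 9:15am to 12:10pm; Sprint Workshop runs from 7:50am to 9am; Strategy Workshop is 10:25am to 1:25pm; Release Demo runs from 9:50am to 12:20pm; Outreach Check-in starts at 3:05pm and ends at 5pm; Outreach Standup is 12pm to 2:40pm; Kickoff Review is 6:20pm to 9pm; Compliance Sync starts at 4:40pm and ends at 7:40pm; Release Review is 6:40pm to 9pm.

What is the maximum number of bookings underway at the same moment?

Sweep the timeline, counting +1 at each start and −1 at each end (ends before starts at a tie):
7:50am start Sprint Workshop → 1
9am end Sprint Workshop → 0
9:15am start Planning Standup → 1
9:50am start Release Demo → 2
10:25am start Strategy Workshop → 3
12pm start Outreach Standup → 4
12:10pm end Planning Standup → 3
12:20pm end Release Demo → 2
1:25pm end Strategy Workshop → 1
2:40pm end Outreach Standup → 0
3:05pm start Outreach Check-in → 1
4:40pm start Compliance Sync → 2
5pm end Outreach Check-in → 1
6:20pm start Kickoff Review → 2
6:40pm start Release Review → 3
7:40pm end Compliance Sync → 2
9pm end Kickoff Review → 1
9pm end Release Review → 0
Peak is 4, at 12pm (Outreach Standup, Planning Standup, Release Demo, Strategy Workshop).

4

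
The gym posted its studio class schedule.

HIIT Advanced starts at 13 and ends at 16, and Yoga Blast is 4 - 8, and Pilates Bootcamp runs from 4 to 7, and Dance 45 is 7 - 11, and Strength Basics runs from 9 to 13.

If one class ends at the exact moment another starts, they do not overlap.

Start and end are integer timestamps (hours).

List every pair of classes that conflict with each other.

Sorted by start: Pilates Bootcamp, Yoga Blast, Dance 45, Strength Basics, HIIT Advanced.
Yoga Blast starts before Pilates Bootcamp ends → Pilates Bootcamp and Yoga Blast overlap.
Dance 45 starts exactly when Pilates Bootcamp ends (back-to-back, no overlap); Pilates Bootcamp is clear from here.
Dance 45 starts before Yoga Blast ends → Yoga Blast and Dance 45 overlap.
Strength Basics starts after Yoga Blast ends; Yoga Blast is clear from here.
Strength Basics starts before Dance 45 ends → Dance 45 and Strength Basics overlap.
HIIT Advanced starts after Dance 45 ends.
HIIT Advanced starts exactly when Strength Basics ends (back-to-back, no overlap).

Dance 45 & Strength Basics, Dance 45 & Yoga Blast, Pilates Bootcamp & Yoga Blast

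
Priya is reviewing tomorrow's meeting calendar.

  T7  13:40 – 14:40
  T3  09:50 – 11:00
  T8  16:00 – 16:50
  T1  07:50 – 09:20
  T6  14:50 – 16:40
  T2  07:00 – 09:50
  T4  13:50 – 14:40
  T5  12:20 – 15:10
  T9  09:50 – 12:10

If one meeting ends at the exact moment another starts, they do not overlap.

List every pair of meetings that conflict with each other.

Sorted by start: T2, T1, T3, T9, T5, T7, T4, T6, T8.
T1 starts before T2 ends → T2 and T1 overlap.
T3 starts exactly when T2 ends (back-to-back, no overlap); T2 is clear from here.
T3 starts after T1 ends; T1 is clear from here.
T9 starts before T3 ends → T3 and T9 overlap.
T5 starts after T3 ends; T3 is clear from here.
T5 starts after T9 ends; T9 is clear from here.
T7 starts before T5 ends → T5 and T7 overlap.
T4 starts before T5 ends → T5 and T4 overlap.
T6 starts before T5 ends → T5 and T6 overlap.
T8 starts after T5 ends.
T4 starts before T7 ends → T7 and T4 overlap.
T6 starts after T7 ends; T7 is clear from here.
T6 starts after T4 ends; T4 is clear from here.
T8 starts before T6 ends → T6 and T8 overlap.

T1 & T2, T3 & T9, T4 & T5, T4 & T7, T5 & T6, T5 & T7, T6 & T8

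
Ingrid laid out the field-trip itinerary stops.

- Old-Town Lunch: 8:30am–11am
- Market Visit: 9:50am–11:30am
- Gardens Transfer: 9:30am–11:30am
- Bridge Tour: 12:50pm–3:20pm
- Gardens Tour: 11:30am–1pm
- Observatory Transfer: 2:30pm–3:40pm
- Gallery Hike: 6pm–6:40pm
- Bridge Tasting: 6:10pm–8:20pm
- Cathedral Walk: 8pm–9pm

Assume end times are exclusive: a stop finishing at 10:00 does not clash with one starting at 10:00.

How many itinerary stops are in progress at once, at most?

3

Sort all start/end points and keep a running count:
8:30am start Old-Town Lunch → 1
9:30am start Gardens Transfer → 2
9:50am start Market Visit → 3
11am end Old-Town Lunch → 2
11:30am end Gardens Transfer → 1
11:30am end Market Visit → 0
11:30am start Gardens Tour → 1
12:50pm start Bridge Tour → 2
1pm end Gardens Tour → 1
2:30pm start Observatory Transfer → 2
3:20pm end Bridge Tour → 1
3:40pm end Observatory Transfer → 0
6pm start Gallery Hike → 1
6:10pm start Bridge Tasting → 2
6:40pm end Gallery Hike → 1
8pm start Cathedral Walk → 2
8:20pm end Bridge Tasting → 1
9pm end Cathedral Walk → 0
Peak is 3, at 9:50am (Gardens Transfer, Market Visit, Old-Town Lunch).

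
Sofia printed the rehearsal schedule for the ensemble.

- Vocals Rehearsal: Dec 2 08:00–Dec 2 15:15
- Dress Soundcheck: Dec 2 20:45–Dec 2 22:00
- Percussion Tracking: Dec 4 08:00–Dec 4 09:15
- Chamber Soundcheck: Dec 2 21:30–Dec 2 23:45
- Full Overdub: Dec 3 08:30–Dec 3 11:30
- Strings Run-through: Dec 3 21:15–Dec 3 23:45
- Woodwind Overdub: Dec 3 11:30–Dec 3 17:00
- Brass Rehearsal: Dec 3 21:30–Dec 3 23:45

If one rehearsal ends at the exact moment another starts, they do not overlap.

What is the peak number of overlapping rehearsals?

2

Walk through starts and ends in time order (an end at T is processed before a start at T):
Dec 2 08:00 start Vocals Rehearsal → 1
Dec 2 15:15 end Vocals Rehearsal → 0
Dec 2 20:45 start Dress Soundcheck → 1
Dec 2 21:30 start Chamber Soundcheck → 2
Dec 2 22:00 end Dress Soundcheck → 1
Dec 2 23:45 end Chamber Soundcheck → 0
Dec 3 08:30 start Full Overdub → 1
Dec 3 11:30 end Full Overdub → 0
Dec 3 11:30 start Woodwind Overdub → 1
Dec 3 17:00 end Woodwind Overdub → 0
Dec 3 21:15 start Strings Run-through → 1
Dec 3 21:30 start Brass Rehearsal → 2
Dec 3 23:45 end Brass Rehearsal → 1
Dec 3 23:45 end Strings Run-through → 0
Dec 4 08:00 start Percussion Tracking → 1
Dec 4 09:15 end Percussion Tracking → 0
Peak is 2, at Dec 2 21:30 (Chamber Soundcheck, Dress Soundcheck).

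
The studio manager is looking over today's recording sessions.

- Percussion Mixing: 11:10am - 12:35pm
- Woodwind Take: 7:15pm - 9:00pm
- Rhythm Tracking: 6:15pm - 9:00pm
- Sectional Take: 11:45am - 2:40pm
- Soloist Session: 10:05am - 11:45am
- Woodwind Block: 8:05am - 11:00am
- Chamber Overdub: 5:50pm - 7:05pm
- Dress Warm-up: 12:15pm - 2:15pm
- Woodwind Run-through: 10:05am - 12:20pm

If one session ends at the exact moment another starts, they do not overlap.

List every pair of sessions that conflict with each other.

Two intervals overlap when each starts before the other ends.
Sorted by start: Woodwind Block, Woodwind Run-through, Soloist Session, Percussion Mixing, Sectional Take, Dress Warm-up, Chamber Overdub, Rhythm Tracking, Woodwind Take.
Woodwind Run-through starts before Woodwind Block ends → Woodwind Block and Woodwind Run-through overlap.
Soloist Session starts before Woodwind Block ends → Woodwind Block and Soloist Session overlap.
Percussion Mixing starts after Woodwind Block ends; Woodwind Block is clear from here.
Soloist Session starts before Woodwind Run-through ends → Woodwind Run-through and Soloist Session overlap.
Percussion Mixing starts before Woodwind Run-through ends → Woodwind Run-through and Percussion Mixing overlap.
Sectional Take starts before Woodwind Run-through ends → Woodwind Run-through and Sectional Take overlap.
Dress Warm-up starts before Woodwind Run-through ends → Woodwind Run-through and Dress Warm-up overlap.
Chamber Overdub starts after Woodwind Run-through ends; Woodwind Run-through is clear from here.
Percussion Mixing starts before Soloist Session ends → Soloist Session and Percussion Mixing overlap.
Sectional Take starts exactly when Soloist Session ends (back-to-back, no overlap); Soloist Session is clear from here.
Sectional Take starts before Percussion Mixing ends → Percussion Mixing and Sectional Take overlap.
Dress Warm-up starts before Percussion Mixing ends → Percussion Mixing and Dress Warm-up overlap.
Chamber Overdub starts after Percussion Mixing ends; Percussion Mixing is clear from here.
Dress Warm-up starts before Sectional Take ends → Sectional Take and Dress Warm-up overlap.
Chamber Overdub starts after Sectional Take ends; Sectional Take is clear from here.
Chamber Overdub starts after Dress Warm-up ends; Dress Warm-up is clear from here.
Rhythm Tracking starts before Chamber Overdub ends → Chamber Overdub and Rhythm Tracking overlap.
Woodwind Take starts after Chamber Overdub ends.
Woodwind Take starts before Rhythm Tracking ends → Rhythm Tracking and Woodwind Take overlap.

Chamber Overdub & Rhythm Tracking, Dress Warm-up & Percussion Mixing, Dress Warm-up & Sectional Take, Dress Warm-up & Woodwind Run-through, Percussion Mixing & Sectional Take, Percussion Mixing & Soloist Session, Percussion Mixing & Woodwind Run-through, Rhythm Tracking & Woodwind Take, Sectional Take & Woodwind Run-through, Soloist Session & Woodwind Block, Soloist Session & Woodwind Run-through, Woodwind Block & Woodwind Run-through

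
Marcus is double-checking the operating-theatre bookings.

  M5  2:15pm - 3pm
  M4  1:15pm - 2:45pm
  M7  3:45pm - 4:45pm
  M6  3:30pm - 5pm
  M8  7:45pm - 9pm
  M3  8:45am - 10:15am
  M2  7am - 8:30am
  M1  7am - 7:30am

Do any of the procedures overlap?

Sorted by start: M1, M2, M3, M4, M5, M6, M7, M8.
M2 starts before M1 ends → M1 and M2 overlap.
That's a conflict, so the schedule is not conflict-free.

Yes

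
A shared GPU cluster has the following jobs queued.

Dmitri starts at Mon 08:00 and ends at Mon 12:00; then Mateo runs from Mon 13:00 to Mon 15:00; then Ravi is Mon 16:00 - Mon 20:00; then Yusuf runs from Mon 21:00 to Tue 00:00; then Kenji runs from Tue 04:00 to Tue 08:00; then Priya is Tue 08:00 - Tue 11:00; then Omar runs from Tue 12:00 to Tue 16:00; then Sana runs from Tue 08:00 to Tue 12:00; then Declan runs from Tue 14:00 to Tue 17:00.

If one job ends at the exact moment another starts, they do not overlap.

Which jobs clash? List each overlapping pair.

Declan & Omar, Priya & Sana

Sorted by start: Dmitri, Mateo, Ravi, Yusuf, Kenji, Priya, Sana, Omar, Declan.
Mateo starts after Dmitri ends; Dmitri is clear from here.
Ravi starts after Mateo ends; Mateo is clear from here.
Yusuf starts after Ravi ends; Ravi is clear from here.
Kenji starts after Yusuf ends; Yusuf is clear from here.
Priya starts exactly when Kenji ends (back-to-back, no overlap); Kenji is clear from here.
Sana starts before Priya ends → Priya and Sana overlap.
Omar starts after Priya ends; Priya is clear from here.
Omar starts exactly when Sana ends (back-to-back, no overlap); Sana is clear from here.
Declan starts before Omar ends → Omar and Declan overlap.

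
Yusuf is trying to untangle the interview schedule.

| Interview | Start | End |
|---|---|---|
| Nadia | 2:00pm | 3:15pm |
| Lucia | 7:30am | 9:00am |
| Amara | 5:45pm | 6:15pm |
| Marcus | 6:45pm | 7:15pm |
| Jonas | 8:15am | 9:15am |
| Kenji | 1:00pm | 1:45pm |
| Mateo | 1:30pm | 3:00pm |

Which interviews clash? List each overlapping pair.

Jonas & Lucia, Kenji & Mateo, Mateo & Nadia

Two intervals overlap when each starts before the other ends.
Sorted by start: Lucia, Jonas, Kenji, Mateo, Nadia, Amara, Marcus.
Jonas starts before Lucia ends → Lucia and Jonas overlap.
Kenji starts after Lucia ends, so nothing later overlaps Lucia either.
Kenji starts after Jonas ends, so nothing later overlaps Jonas either.
Mateo starts before Kenji ends → Kenji and Mateo overlap.
Nadia starts after Kenji ends, so nothing later overlaps Kenji either.
Nadia starts before Mateo ends → Mateo and Nadia overlap.
Amara starts after Mateo ends, so nothing later overlaps Mateo either.
Amara starts after Nadia ends, so nothing later overlaps Nadia either.
Marcus starts after Amara ends.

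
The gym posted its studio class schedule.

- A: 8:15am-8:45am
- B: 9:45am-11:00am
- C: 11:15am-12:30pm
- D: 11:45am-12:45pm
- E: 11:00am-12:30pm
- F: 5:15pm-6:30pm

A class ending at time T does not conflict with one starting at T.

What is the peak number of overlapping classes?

3

Sort all start/end points and keep a running count:
8:15am start A → 1
8:45am end A → 0
9:45am start B → 1
11:00am end B → 0
11:00am start E → 1
11:15am start C → 2
11:45am start D → 3
12:30pm end C → 2
12:30pm end E → 1
12:45pm end D → 0
5:15pm start F → 1
6:30pm end F → 0
Peak is 3, at 11:45am (C, D, E).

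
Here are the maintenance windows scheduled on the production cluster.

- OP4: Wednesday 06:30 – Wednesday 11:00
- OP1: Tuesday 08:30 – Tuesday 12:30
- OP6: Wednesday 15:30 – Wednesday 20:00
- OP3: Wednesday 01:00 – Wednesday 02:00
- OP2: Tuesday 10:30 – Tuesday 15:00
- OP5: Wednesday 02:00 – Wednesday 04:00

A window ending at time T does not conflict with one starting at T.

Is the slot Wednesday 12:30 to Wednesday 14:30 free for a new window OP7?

Yes — the slot is free

OP1: ends Tuesday 12:30 at or before OP7 starts Wednesday 12:30 → clear.
OP2: ends Tuesday 15:00 at or before OP7 starts Wednesday 12:30 → clear.
OP3: ends Wednesday 02:00 at or before OP7 starts Wednesday 12:30 → clear.
OP5: ends Wednesday 04:00 at or before OP7 starts Wednesday 12:30 → clear.
OP4: ends Wednesday 11:00 at or before OP7 starts Wednesday 12:30 → clear.
OP6: starts Wednesday 15:30 at or after OP7 ends Wednesday 14:30 → clear.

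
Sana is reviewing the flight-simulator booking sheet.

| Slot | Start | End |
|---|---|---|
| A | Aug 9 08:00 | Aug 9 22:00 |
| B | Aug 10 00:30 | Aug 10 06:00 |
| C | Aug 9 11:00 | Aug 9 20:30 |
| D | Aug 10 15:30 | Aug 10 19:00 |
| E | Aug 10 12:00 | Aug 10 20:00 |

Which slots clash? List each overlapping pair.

A & C, D & E

Sorted by start: A, C, B, E, D.
C starts before A ends → A and C overlap.
B starts after A ends — done with A.
B starts after C ends — done with C.
E starts after B ends — done with B.
D starts before E ends → E and D overlap.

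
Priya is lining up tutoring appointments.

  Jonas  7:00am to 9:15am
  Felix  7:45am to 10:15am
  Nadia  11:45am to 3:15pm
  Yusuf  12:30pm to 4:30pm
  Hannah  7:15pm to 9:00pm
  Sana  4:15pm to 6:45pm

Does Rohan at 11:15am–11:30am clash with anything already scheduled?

Jonas: ends 9:15am at or before Rohan starts 11:15am → clear.
Felix: ends 10:15am at or before Rohan starts 11:15am → clear.
Nadia: starts 11:45am at or after Rohan ends 11:30am → clear.
Yusuf: starts 12:30pm at or after Rohan ends 11:30am → clear.
Sana: starts 4:15pm at or after Rohan ends 11:30am → clear.
Hannah: starts 7:15pm at or after Rohan ends 11:30am → clear.

No — it doesn't clash with anything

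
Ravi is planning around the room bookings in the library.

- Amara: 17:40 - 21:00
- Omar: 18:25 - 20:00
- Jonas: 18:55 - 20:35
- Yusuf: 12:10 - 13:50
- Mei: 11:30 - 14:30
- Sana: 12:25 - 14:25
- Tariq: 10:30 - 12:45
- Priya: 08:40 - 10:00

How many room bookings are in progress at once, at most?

4

Walk through starts and ends in time order (an end at T is processed before a start at T):
08:40 start Priya → 1
10:00 end Priya → 0
10:30 start Tariq → 1
11:30 start Mei → 2
12:10 start Yusuf → 3
12:25 start Sana → 4
12:45 end Tariq → 3
13:50 end Yusuf → 2
14:25 end Sana → 1
14:30 end Mei → 0
17:40 start Amara → 1
18:25 start Omar → 2
18:55 start Jonas → 3
20:00 end Omar → 2
20:35 end Jonas → 1
21:00 end Amara → 0
Peak is 4, at 12:25 (Mei, Sana, Tariq, Yusuf).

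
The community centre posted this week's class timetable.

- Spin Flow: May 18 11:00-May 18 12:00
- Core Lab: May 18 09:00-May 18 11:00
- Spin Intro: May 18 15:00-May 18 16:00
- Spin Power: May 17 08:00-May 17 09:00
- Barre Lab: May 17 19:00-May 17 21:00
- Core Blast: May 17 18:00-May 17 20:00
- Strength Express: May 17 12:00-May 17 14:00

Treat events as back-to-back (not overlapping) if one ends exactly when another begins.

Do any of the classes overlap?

Two intervals overlap when each starts before the other ends.
Sorted by start: Spin Power, Strength Express, Core Blast, Barre Lab, Core Lab, Spin Flow, Spin Intro.
Strength Express starts after Spin Power ends, so Spin Power has no further overlaps.
Core Blast starts after Strength Express ends, so Strength Express has no further overlaps.
Barre Lab starts before Core Blast ends → Core Blast and Barre Lab overlap.
That's a conflict, so the schedule is not conflict-free.

Yes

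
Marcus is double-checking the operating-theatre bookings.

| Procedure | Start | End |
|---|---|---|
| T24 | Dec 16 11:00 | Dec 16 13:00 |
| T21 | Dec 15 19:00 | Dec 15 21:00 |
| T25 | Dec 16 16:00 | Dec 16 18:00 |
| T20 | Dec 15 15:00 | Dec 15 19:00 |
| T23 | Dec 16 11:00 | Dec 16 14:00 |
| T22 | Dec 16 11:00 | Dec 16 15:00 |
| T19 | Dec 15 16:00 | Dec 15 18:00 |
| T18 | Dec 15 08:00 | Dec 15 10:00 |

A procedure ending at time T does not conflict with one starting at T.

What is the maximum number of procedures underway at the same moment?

3

Sort all start/end points and keep a running count:
Dec 15 08:00 start T18 → 1
Dec 15 10:00 end T18 → 0
Dec 15 15:00 start T20 → 1
Dec 15 16:00 start T19 → 2
Dec 15 18:00 end T19 → 1
Dec 15 19:00 end T20 → 0
Dec 15 19:00 start T21 → 1
Dec 15 21:00 end T21 → 0
Dec 16 11:00 start T22 → 1
Dec 16 11:00 start T23 → 2
Dec 16 11:00 start T24 → 3
Dec 16 13:00 end T24 → 2
Dec 16 14:00 end T23 → 1
Dec 16 15:00 end T22 → 0
Dec 16 16:00 start T25 → 1
Dec 16 18:00 end T25 → 0
Peak is 3, at Dec 16 11:00 (T22, T23, T24).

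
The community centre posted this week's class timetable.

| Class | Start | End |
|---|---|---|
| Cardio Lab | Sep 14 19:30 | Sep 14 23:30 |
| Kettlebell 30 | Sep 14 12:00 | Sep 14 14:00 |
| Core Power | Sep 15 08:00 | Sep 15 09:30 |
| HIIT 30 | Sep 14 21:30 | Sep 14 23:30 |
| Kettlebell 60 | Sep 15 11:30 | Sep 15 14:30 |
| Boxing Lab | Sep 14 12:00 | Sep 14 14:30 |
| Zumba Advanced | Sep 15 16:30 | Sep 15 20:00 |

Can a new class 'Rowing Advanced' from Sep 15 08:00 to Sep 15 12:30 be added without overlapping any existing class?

Boxing Lab: ends Sep 14 14:30 at or before Rowing Advanced starts Sep 15 08:00 → clear.
Kettlebell 30: ends Sep 14 14:00 at or before Rowing Advanced starts Sep 15 08:00 → clear.
Cardio Lab: ends Sep 14 23:30 at or before Rowing Advanced starts Sep 15 08:00 → clear.
HIIT 30: ends Sep 14 23:30 at or before Rowing Advanced starts Sep 15 08:00 → clear.
Core Power: starts Sep 15 08:00 before Rowing Advanced ends Sep 15 12:30, and ends Sep 15 09:30 after Rowing Advanced starts Sep 15 08:00 → overlap.
Kettlebell 60: starts Sep 15 11:30 before Rowing Advanced ends Sep 15 12:30, and ends Sep 15 14:30 after Rowing Advanced starts Sep 15 08:00 → overlap.
Zumba Advanced: starts Sep 15 16:30 at or after Rowing Advanced ends Sep 15 12:30 → clear.
Rowing Advanced overlaps Core Power, Kettlebell 60.

No — it overlaps Core Power, Kettlebell 60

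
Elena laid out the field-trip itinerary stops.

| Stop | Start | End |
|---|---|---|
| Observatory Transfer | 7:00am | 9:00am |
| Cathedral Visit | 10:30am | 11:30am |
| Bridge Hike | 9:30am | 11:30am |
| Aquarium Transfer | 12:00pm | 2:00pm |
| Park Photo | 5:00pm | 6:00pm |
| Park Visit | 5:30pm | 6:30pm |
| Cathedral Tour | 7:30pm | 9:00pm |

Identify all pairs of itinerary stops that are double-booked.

Check each pair: they overlap iff neither finishes before the other starts.
Sorted by start: Observatory Transfer, Bridge Hike, Cathedral Visit, Aquarium Transfer, Park Photo, Park Visit, Cathedral Tour.
Bridge Hike starts after Observatory Transfer ends — done with Observatory Transfer.
Cathedral Visit starts before Bridge Hike ends → Bridge Hike and Cathedral Visit overlap.
Aquarium Transfer starts after Bridge Hike ends — done with Bridge Hike.
Aquarium Transfer starts after Cathedral Visit ends — done with Cathedral Visit.
Park Photo starts after Aquarium Transfer ends — done with Aquarium Transfer.
Park Visit starts before Park Photo ends → Park Photo and Park Visit overlap.
Cathedral Tour starts after Park Photo ends.
Cathedral Tour starts after Park Visit ends.

Bridge Hike & Cathedral Visit, Park Photo & Park Visit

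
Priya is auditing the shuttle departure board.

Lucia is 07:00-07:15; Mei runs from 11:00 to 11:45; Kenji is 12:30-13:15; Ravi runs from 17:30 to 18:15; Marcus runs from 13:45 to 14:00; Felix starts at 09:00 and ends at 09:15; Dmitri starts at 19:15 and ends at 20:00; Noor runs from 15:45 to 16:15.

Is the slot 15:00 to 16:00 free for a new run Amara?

No — it overlaps Noor

Lucia: ends 07:15 at or before Amara starts 15:00 → clear.
Felix: ends 09:15 at or before Amara starts 15:00 → clear.
Mei: ends 11:45 at or before Amara starts 15:00 → clear.
Kenji: ends 13:15 at or before Amara starts 15:00 → clear.
Marcus: ends 14:00 at or before Amara starts 15:00 → clear.
Noor: starts 15:45 before Amara ends 16:00, and ends 16:15 after Amara starts 15:00 → overlap.
Ravi: starts 17:30 at or after Amara ends 16:00 → clear.
Dmitri: starts 19:15 at or after Amara ends 16:00 → clear.
Amara overlaps Noor.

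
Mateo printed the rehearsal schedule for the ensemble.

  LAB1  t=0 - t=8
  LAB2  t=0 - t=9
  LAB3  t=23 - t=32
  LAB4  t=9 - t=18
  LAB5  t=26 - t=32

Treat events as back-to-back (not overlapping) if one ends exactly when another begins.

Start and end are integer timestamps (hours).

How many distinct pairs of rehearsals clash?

2

Sorted by start: LAB1, LAB2, LAB4, LAB3, LAB5.
LAB2 starts before LAB1 ends → LAB1 and LAB2 overlap.
LAB4 starts after LAB1 ends; LAB1 is clear from here.
LAB4 starts exactly when LAB2 ends (back-to-back, no overlap); LAB2 is clear from here.
LAB3 starts after LAB4 ends; LAB4 is clear from here.
LAB5 starts before LAB3 ends → LAB3 and LAB5 overlap.
Overlapping pairs: LAB1 & LAB2, LAB3 & LAB5 — 2 in total.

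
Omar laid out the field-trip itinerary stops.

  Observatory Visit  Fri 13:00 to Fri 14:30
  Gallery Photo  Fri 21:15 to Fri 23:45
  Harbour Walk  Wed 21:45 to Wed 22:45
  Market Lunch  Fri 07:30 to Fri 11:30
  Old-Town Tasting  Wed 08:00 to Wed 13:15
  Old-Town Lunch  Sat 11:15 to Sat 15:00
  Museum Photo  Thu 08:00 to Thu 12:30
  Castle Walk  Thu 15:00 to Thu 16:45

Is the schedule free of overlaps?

Yes

Sorted by start: Old-Town Tasting, Harbour Walk, Museum Photo, Castle Walk, Market Lunch, Observatory Visit, Gallery Photo, Old-Town Lunch.
Harbour Walk starts after Old-Town Tasting ends — done with Old-Town Tasting.
Museum Photo starts after Harbour Walk ends — done with Harbour Walk.
Castle Walk starts after Museum Photo ends — done with Museum Photo.
Market Lunch starts after Castle Walk ends — done with Castle Walk.
Observatory Visit starts after Market Lunch ends — done with Market Lunch.
Gallery Photo starts after Observatory Visit ends — done with Observatory Visit.
Old-Town Lunch starts after Gallery Photo ends.
Every pair is clear; the schedule has no overlaps.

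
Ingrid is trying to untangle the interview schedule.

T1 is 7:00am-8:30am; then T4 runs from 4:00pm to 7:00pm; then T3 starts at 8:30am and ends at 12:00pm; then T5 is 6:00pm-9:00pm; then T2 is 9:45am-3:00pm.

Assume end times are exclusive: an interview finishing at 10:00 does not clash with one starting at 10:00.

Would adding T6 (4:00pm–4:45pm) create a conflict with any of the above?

T1: ends 8:30am at or before T6 starts 4:00pm → clear.
T3: ends 12:00pm at or before T6 starts 4:00pm → clear.
T2: ends 3:00pm at or before T6 starts 4:00pm → clear.
T4: starts 4:00pm before T6 ends 4:45pm, and ends 7:00pm after T6 starts 4:00pm → overlap.
T5: starts 6:00pm at or after T6 ends 4:45pm → clear.
T6 overlaps T4.

Yes — it overlaps T4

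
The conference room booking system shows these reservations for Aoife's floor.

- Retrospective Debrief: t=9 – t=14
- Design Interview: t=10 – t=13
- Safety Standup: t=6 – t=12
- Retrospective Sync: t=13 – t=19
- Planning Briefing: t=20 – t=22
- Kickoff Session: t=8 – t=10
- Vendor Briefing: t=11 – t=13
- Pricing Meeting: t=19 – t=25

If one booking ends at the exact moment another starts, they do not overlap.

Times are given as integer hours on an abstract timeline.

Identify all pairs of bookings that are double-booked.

Design Interview & Retrospective Debrief, Design Interview & Safety Standup, Design Interview & Vendor Briefing, Kickoff Session & Retrospective Debrief, Kickoff Session & Safety Standup, Planning Briefing & Pricing Meeting, Retrospective Debrief & Retrospective Sync, Retrospective Debrief & Safety Standup, Retrospective Debrief & Vendor Briefing, Safety Standup & Vendor Briefing

Sorted by start: Safety Standup, Kickoff Session, Retrospective Debrief, Design Interview, Vendor Briefing, Retrospective Sync, Pricing Meeting, Planning Briefing.
Kickoff Session starts before Safety Standup ends → Safety Standup and Kickoff Session overlap.
Retrospective Debrief starts before Safety Standup ends → Safety Standup and Retrospective Debrief overlap.
Design Interview starts before Safety Standup ends → Safety Standup and Design Interview overlap.
Vendor Briefing starts before Safety Standup ends → Safety Standup and Vendor Briefing overlap.
Retrospective Sync starts after Safety Standup ends, so Safety Standup has no further overlaps.
Retrospective Debrief starts before Kickoff Session ends → Kickoff Session and Retrospective Debrief overlap.
Design Interview starts exactly when Kickoff Session ends (back-to-back, no overlap), so Kickoff Session has no further overlaps.
Design Interview starts before Retrospective Debrief ends → Retrospective Debrief and Design Interview overlap.
Vendor Briefing starts before Retrospective Debrief ends → Retrospective Debrief and Vendor Briefing overlap.
Retrospective Sync starts before Retrospective Debrief ends → Retrospective Debrief and Retrospective Sync overlap.
Pricing Meeting starts after Retrospective Debrief ends, so Retrospective Debrief has no further overlaps.
Vendor Briefing starts before Design Interview ends → Design Interview and Vendor Briefing overlap.
Retrospective Sync starts exactly when Design Interview ends (back-to-back, no overlap), so Design Interview has no further overlaps.
Retrospective Sync starts exactly when Vendor Briefing ends (back-to-back, no overlap), so Vendor Briefing has no further overlaps.
Pricing Meeting starts exactly when Retrospective Sync ends (back-to-back, no overlap), so Retrospective Sync has no further overlaps.
Planning Briefing starts before Pricing Meeting ends → Pricing Meeting and Planning Briefing overlap.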